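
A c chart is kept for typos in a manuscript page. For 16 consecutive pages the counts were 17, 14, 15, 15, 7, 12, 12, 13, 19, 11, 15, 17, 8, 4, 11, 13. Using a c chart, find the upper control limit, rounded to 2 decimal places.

c̄ = (17 + 14 + 15 + 15 + 7 + 12 + 12 + 13 + 19 + 11 + 15 + 17 + 8 + 4 + 11 + 13) / 16 = 203 / 16 = 12.6875
UCL = c̄ + 3√c̄ = 12.6875 + 3 × √12.6875 = 12.6875 + 3 × 3.5620 = 23.3734

23.37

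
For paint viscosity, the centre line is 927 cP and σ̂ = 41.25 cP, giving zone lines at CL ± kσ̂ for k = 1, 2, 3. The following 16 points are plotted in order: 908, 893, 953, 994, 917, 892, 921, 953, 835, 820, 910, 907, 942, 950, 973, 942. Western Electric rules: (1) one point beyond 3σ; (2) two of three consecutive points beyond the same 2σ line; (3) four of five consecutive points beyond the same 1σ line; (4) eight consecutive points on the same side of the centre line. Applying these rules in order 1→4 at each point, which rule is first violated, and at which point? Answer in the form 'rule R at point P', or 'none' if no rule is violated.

Zone of each point (C = within 1σ̂, B = 1σ̂–2σ̂, A = 2σ̂–3σ̂, * = beyond 3σ̂; sign = side of CL): 1:-C, 2:-C, 3:+C, 4:+B, 5:-C, 6:-C, 7:-C, 8:+C, 9:-A, 10:-A, 11:-C, 12:-C, 13:+C, 14:+C, 15:+B, 16:+C
Rule 2 (two of three consecutive points beyond the same 2σ limit) is satisfied at point 10.

rule 2 at point 10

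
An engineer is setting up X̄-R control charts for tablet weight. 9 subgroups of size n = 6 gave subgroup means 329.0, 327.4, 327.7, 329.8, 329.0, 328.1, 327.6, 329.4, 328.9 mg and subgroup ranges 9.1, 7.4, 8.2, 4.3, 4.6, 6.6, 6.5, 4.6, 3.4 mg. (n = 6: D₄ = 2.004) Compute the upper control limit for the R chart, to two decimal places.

R̄ = (9.1 + 7.4 + 8.2 + 4.3 + 4.6 + 6.6 + 6.5 + 4.6 + 3.4) / 9 = 54.7000 / 9 = 6.0778
UCL_R = D₄·R̄ = 2.004 × 6.0778 = 12.1799

12.18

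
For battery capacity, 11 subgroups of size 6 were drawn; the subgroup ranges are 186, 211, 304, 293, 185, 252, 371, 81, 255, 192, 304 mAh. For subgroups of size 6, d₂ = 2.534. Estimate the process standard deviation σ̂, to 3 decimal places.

94.497

R̄ = (186 + 211 + 304 + 293 + 185 + 252 + 371 + 81 + 255 + 192 + 304) / 11 = 239.4545
σ̂ = R̄ / d₂ = 239.4545 / 2.534 = 94.4967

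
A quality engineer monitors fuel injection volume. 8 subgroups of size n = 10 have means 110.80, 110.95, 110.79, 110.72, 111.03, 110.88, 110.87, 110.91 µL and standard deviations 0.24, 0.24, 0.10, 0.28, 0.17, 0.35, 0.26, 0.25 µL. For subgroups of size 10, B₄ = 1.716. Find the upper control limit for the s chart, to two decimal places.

s̄ = (0.24 + 0.24 + 0.10 + 0.28 + 0.17 + 0.35 + 0.26 + 0.25) / 8 = 0.2363
UCL_s = B₄·s̄ = 1.716 × 0.2363 = 0.4054

0.41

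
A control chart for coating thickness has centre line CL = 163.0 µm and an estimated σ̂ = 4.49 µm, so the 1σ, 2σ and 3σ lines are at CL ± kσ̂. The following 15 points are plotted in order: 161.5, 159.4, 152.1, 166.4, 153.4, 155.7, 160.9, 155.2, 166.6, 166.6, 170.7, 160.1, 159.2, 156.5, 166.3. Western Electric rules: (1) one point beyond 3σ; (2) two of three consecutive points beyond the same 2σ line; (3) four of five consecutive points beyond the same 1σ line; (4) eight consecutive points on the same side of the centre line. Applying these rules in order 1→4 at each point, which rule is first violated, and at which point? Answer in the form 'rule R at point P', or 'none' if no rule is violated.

rule 2 at point 5

Zone of each point (C = within 1σ̂, B = 1σ̂–2σ̂, A = 2σ̂–3σ̂, * = beyond 3σ̂; sign = side of CL): 1:-C, 2:-C, 3:-A, 4:+C, 5:-A, 6:-B, 7:-C, 8:-B, 9:+C, 10:+C, 11:+B, 12:-C, 13:-C, 14:-B, 15:+C
Rule 2 (two of three consecutive points beyond the same 2σ limit) is satisfied at point 5.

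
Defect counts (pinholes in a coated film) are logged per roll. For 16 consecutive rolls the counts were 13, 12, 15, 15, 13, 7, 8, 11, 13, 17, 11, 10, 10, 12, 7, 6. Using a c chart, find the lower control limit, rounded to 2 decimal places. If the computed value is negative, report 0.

c̄ = (13 + 12 + 15 + 15 + 13 + 7 + 8 + 11 + 13 + 17 + 11 + 10 + 10 + 12 + 7 + 6) / 16 = 180 / 16 = 11.2500
LCL = c̄ − 3√c̄ = 11.2500 − 3 × 3.3541 = 1.1877

1.19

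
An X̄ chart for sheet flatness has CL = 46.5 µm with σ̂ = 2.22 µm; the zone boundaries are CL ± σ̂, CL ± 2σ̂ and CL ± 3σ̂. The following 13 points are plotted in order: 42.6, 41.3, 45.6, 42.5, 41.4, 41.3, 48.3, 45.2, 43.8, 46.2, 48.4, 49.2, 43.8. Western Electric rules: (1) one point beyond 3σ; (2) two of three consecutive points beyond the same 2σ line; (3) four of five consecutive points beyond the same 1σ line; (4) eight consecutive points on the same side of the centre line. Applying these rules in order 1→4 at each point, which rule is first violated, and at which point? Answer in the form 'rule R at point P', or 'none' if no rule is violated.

rule 3 at point 5

Zone of each point (C = within 1σ̂, B = 1σ̂–2σ̂, A = 2σ̂–3σ̂, * = beyond 3σ̂; sign = side of CL): 1:-B, 2:-A, 3:-C, 4:-B, 5:-A, 6:-A, 7:+C, 8:-C, 9:-B, 10:-C, 11:+C, 12:+B, 13:-B
Rule 3 (four of five consecutive points beyond the same 1σ limit) is satisfied at point 5.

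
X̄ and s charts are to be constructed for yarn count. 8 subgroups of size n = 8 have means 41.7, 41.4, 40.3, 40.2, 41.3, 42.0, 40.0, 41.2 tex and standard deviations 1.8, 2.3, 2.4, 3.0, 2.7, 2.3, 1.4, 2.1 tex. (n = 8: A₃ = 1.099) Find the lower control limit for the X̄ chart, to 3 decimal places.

38.540

X̄̄ = (41.7 + 41.4 + 40.3 + 40.2 + 41.3 + 42.0 + 40.0 + 41.2) / 8 = 41.0125
s̄ = (1.8 + 2.3 + 2.4 + 3.0 + 2.7 + 2.3 + 1.4 + 2.1) / 8 = 2.2500
LCL = X̄̄ − A₃·s̄ = 41.0125 − 1.099 × 2.2500 = 38.5398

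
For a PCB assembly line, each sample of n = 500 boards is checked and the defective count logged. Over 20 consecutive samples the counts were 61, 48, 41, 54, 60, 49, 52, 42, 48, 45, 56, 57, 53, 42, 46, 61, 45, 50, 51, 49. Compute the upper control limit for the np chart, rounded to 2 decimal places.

p̄ = Σdᵢ / (k·n) = 1010 / (20 × 500) = 0.10100
UCL = np̄ + 3·√(np̄(1−p̄)) = 50.5000 + 3 × √(50.5000×0.89900) = 50.5000 + 3 × 6.7379 = 70.7137

70.71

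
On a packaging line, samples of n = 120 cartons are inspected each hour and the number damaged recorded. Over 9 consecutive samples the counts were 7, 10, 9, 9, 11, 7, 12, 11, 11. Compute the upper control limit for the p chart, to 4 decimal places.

0.1551

p̄ = Σdᵢ / (k·n) = 87 / (9 × 120) = 0.08056
UCL = p̄ + 3·√(p̄(1−p̄)/n) = 0.08056 + 3 × √(0.08056×0.91944/120) = 0.08056 + 3 × 0.02484 = 0.15509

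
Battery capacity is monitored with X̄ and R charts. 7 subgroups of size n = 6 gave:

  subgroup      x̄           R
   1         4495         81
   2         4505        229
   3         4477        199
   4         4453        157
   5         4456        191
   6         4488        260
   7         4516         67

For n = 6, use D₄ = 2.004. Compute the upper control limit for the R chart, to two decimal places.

338.96

R̄ = (81 + 229 + 199 + 157 + 191 + 260 + 67) / 7 = 1184.0000 / 7 = 169.1429
UCL_R = D₄·R̄ = 2.004 × 169.1429 = 338.9623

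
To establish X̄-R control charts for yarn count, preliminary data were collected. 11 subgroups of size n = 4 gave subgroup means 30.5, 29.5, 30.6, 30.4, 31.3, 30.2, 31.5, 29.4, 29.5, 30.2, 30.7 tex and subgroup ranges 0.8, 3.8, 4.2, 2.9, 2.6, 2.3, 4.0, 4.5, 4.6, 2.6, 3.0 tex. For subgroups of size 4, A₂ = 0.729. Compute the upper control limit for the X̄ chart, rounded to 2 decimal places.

X̄̄ = (30.5 + 29.5 + 30.6 + 30.4 + 31.3 + 30.2 + 31.5 + 29.4 + 29.5 + 30.2 + 30.7) / 11 = 333.8000 / 11 = 30.3455
R̄ = (0.8 + 3.8 + 4.2 + 2.9 + 2.6 + 2.3 + 4.0 + 4.5 + 4.6 + 2.6 + 3.0) / 11 = 35.3000 / 11 = 3.2091
UCL = X̄̄ + A₂·R̄ = 30.3455 + 0.729 × 3.2091 = 32.6849

32.68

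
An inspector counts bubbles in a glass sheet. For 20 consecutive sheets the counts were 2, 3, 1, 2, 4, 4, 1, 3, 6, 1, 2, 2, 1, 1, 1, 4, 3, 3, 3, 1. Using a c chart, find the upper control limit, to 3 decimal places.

c̄ = (2 + 3 + 1 + 2 + 4 + 4 + 1 + 3 + 6 + 1 + 2 + 2 + 1 + 1 + 1 + 4 + 3 + 3 + 3 + 1) / 20 = 48 / 20 = 2.4000
UCL = c̄ + 3√c̄ = 2.4000 + 3 × √2.4000 = 2.4000 + 3 × 1.5492 = 7.0476

7.048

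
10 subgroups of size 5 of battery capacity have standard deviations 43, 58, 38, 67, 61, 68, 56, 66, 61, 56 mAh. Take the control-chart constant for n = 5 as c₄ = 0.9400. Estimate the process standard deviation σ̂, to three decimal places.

s̄ = (43 + 58 + 38 + 67 + 61 + 68 + 56 + 66 + 61 + 56) / 10 = 57.4000
σ̂ = s̄ / c₄ = 57.4000 / 0.9400 = 61.0638

61.064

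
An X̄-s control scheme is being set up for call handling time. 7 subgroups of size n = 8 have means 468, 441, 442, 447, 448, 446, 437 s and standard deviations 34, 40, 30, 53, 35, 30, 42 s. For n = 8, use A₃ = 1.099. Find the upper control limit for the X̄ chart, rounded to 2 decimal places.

X̄̄ = (468 + 441 + 442 + 447 + 448 + 446 + 437) / 7 = 447.0000
s̄ = (34 + 40 + 30 + 53 + 35 + 30 + 42) / 7 = 37.7143
UCL = X̄̄ + A₃·s̄ = 447.0000 + 1.099 × 37.7143 = 488.4480

488.45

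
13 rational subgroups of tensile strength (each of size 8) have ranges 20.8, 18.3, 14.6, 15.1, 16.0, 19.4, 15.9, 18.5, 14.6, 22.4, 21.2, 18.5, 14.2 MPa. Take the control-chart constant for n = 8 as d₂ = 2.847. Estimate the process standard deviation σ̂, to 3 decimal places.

R̄ = (20.8 + 18.3 + 14.6 + 15.1 + 16.0 + 19.4 + 15.9 + 18.5 + 14.6 + 22.4 + 21.2 + 18.5 + 14.2) / 13 = 17.6538
σ̂ = R̄ / d₂ = 17.6538 / 2.847 = 6.2009

6.201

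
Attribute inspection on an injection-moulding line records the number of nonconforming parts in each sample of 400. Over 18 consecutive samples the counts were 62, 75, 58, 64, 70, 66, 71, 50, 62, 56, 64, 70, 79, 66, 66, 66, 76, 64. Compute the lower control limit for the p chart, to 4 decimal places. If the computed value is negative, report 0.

p̄ = Σdᵢ / (k·n) = 1185 / (18 × 400) = 0.16458
LCL = p̄ − 3·√(p̄(1−p̄)/n) = 0.16458 − 3 × 0.01854 = 0.10896

0.1090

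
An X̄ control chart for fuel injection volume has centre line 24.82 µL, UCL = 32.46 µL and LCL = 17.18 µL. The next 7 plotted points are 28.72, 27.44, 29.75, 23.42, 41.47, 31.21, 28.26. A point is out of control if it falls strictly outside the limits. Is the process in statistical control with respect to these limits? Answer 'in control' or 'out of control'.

out of control

Compare each point to [17.18, 32.46]: sample 5 = 41.47 > UCL.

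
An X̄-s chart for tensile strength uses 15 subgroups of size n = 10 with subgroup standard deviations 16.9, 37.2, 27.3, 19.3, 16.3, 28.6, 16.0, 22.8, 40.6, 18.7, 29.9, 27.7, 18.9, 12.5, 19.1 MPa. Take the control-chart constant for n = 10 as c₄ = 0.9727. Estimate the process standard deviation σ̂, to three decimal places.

24.112

s̄ = (16.9 + 37.2 + 27.3 + 19.3 + 16.3 + 28.6 + 16.0 + 22.8 + 40.6 + 18.7 + 29.9 + 27.7 + 18.9 + 12.5 + 19.1) / 15 = 23.4533
σ̂ = s̄ / c₄ = 23.4533 / 0.9727 = 24.1116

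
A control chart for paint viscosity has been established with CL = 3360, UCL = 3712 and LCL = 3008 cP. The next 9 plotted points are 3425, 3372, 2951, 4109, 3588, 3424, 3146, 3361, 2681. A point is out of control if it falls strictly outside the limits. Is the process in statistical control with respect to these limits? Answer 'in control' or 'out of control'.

Compare each point to [3008, 3712]: sample 3 = 2951 < LCL; sample 4 = 4109 > UCL; sample 9 = 2681 < LCL.

out of control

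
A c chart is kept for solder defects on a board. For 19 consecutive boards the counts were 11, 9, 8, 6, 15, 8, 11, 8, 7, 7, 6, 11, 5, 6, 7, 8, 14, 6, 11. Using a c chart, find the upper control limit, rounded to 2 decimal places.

17.45

c̄ = (11 + 9 + 8 + 6 + 15 + 8 + 11 + 8 + 7 + 7 + 6 + 11 + 5 + 6 + 7 + 8 + 14 + 6 + 11) / 19 = 164 / 19 = 8.6316
UCL = c̄ + 3√c̄ = 8.6316 + 3 × √8.6316 = 8.6316 + 3 × 2.9380 = 17.4454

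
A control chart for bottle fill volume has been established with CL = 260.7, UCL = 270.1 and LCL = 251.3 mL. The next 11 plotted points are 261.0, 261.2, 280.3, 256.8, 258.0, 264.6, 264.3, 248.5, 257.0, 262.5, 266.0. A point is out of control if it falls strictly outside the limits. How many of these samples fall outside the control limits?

Compare each point to [251.3, 270.1]: sample 3 = 280.3 > UCL; sample 8 = 248.5 < LCL.

2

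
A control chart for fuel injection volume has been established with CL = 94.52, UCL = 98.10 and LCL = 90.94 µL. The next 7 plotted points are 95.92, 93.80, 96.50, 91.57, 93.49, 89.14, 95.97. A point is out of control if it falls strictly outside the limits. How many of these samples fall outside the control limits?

Compare each point to [90.94, 98.10]: sample 6 = 89.14 < LCL.

1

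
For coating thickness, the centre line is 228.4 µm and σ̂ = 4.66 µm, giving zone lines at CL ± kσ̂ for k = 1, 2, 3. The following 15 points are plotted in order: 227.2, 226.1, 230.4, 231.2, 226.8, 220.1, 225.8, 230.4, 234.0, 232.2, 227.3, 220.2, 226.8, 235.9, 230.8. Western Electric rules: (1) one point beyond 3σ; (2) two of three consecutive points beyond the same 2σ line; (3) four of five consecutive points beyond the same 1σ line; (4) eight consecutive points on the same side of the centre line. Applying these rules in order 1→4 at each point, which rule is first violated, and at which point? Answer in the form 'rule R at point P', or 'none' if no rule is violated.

Zone of each point (C = within 1σ̂, B = 1σ̂–2σ̂, A = 2σ̂–3σ̂, * = beyond 3σ̂; sign = side of CL): 1:-C, 2:-C, 3:+C, 4:+C, 5:-C, 6:-B, 7:-C, 8:+C, 9:+B, 10:+C, 11:-C, 12:-B, 13:-C, 14:+B, 15:+C
No rule fires across all 15 points.

none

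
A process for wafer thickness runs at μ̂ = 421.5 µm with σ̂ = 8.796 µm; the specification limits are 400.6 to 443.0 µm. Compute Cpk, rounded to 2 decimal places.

Cpu = (USL − μ̂) / (3σ̂) = (443.0 − 421.5) / (3 × 8.796) = 0.8148; Cpl = (μ̂ − LSL) / (3σ̂) = (421.5 − 400.6) / (3 × 8.796) = 0.7920; Cpk = min(Cpu, Cpl) = 0.7920

0.79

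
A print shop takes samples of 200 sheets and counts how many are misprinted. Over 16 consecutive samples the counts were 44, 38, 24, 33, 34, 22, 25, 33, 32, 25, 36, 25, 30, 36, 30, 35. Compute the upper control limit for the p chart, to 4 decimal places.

0.2340

p̄ = Σdᵢ / (k·n) = 502 / (16 × 200) = 0.15687
UCL = p̄ + 3·√(p̄(1−p̄)/n) = 0.15687 + 3 × √(0.15687×0.84313/200) = 0.15687 + 3 × 0.02572 = 0.23402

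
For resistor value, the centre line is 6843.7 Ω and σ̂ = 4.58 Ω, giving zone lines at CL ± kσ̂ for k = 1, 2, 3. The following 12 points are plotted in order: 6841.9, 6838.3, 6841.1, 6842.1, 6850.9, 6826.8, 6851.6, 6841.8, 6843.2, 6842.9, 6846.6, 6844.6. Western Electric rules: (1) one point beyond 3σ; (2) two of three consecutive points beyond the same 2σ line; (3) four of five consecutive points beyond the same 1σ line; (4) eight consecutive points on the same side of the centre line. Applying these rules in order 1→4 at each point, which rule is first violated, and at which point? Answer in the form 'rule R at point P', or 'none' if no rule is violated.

rule 1 at point 6

Zone of each point (C = within 1σ̂, B = 1σ̂–2σ̂, A = 2σ̂–3σ̂, * = beyond 3σ̂; sign = side of CL): 1:-C, 2:-B, 3:-C, 4:-C, 5:+B, 6:-*, 7:+B, 8:-C, 9:-C, 10:-C, 11:+C, 12:+C
Rule 1 (one point beyond the 3σ limits) is satisfied at point 6.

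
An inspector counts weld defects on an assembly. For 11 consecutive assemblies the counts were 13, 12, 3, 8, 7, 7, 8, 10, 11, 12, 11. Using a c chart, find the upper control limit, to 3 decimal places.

18.408

c̄ = (13 + 12 + 3 + 8 + 7 + 7 + 8 + 10 + 11 + 12 + 11) / 11 = 102 / 11 = 9.2727
UCL = c̄ + 3√c̄ = 9.2727 + 3 × √9.2727 = 9.2727 + 3 × 3.0451 = 18.4081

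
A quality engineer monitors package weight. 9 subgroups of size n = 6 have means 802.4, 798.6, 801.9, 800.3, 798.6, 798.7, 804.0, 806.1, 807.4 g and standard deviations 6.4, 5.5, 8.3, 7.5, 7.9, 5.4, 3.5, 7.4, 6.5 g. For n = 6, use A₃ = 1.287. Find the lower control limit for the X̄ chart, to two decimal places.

793.65

X̄̄ = (802.4 + 798.6 + 801.9 + 800.3 + 798.6 + 798.7 + 804.0 + 806.1 + 807.4) / 9 = 802.0000
s̄ = (6.4 + 5.5 + 8.3 + 7.5 + 7.9 + 5.4 + 3.5 + 7.4 + 6.5) / 9 = 6.4889
LCL = X̄̄ − A₃·s̄ = 802.0000 − 1.287 × 6.4889 = 793.6488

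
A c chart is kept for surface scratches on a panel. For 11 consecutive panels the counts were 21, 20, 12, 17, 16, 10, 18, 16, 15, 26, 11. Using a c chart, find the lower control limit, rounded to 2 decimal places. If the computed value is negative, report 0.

c̄ = (21 + 20 + 12 + 17 + 16 + 10 + 18 + 16 + 15 + 26 + 11) / 11 = 182 / 11 = 16.5455
LCL = c̄ − 3√c̄ = 16.5455 − 3 × 4.0676 = 4.3426

4.34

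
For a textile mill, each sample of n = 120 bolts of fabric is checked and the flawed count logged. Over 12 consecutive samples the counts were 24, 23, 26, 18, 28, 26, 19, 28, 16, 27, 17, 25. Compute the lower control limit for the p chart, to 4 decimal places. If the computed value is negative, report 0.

0.0844

p̄ = Σdᵢ / (k·n) = 277 / (12 × 120) = 0.19236
LCL = p̄ − 3·√(p̄(1−p̄)/n) = 0.19236 − 3 × 0.03598 = 0.08442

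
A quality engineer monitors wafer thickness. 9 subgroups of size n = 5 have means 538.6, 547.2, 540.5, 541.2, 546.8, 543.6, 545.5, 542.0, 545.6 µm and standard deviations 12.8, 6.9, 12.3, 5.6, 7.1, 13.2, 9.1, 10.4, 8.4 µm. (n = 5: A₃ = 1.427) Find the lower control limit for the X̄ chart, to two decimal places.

529.84

X̄̄ = (538.6 + 547.2 + 540.5 + 541.2 + 546.8 + 543.6 + 545.5 + 542.0 + 545.6) / 9 = 543.4444
s̄ = (12.8 + 6.9 + 12.3 + 5.6 + 7.1 + 13.2 + 9.1 + 10.4 + 8.4) / 9 = 9.5333
LCL = X̄̄ − A₃·s̄ = 543.4444 − 1.427 × 9.5333 = 529.8404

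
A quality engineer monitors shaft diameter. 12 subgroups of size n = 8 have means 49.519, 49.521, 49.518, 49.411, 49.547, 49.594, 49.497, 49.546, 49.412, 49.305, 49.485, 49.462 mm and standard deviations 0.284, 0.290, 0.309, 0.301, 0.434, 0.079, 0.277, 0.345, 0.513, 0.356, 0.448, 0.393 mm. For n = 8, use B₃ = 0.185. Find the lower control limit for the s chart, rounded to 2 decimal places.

s̄ = (0.284 + 0.290 + 0.309 + 0.301 + 0.434 + 0.079 + 0.277 + 0.345 + 0.513 + 0.356 + 0.448 + 0.393) / 12 = 0.3357
LCL_s = B₃·s̄ = 0.185 × 0.3357 = 0.0621

0.06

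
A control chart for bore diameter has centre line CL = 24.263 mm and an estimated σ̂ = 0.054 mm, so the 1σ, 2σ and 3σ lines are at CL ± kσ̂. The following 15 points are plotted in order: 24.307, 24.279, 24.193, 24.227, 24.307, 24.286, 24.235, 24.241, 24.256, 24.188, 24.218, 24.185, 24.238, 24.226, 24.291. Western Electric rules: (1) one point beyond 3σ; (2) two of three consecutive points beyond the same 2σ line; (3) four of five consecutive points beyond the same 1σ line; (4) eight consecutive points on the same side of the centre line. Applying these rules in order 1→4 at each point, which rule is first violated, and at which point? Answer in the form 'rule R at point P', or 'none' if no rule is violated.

Zone of each point (C = within 1σ̂, B = 1σ̂–2σ̂, A = 2σ̂–3σ̂, * = beyond 3σ̂; sign = side of CL): 1:+C, 2:+C, 3:-B, 4:-C, 5:+C, 6:+C, 7:-C, 8:-C, 9:-C, 10:-B, 11:-C, 12:-B, 13:-C, 14:-C, 15:+C
Rule 4 (eight consecutive points on the same side of the centre line) is satisfied at point 14.

rule 4 at point 14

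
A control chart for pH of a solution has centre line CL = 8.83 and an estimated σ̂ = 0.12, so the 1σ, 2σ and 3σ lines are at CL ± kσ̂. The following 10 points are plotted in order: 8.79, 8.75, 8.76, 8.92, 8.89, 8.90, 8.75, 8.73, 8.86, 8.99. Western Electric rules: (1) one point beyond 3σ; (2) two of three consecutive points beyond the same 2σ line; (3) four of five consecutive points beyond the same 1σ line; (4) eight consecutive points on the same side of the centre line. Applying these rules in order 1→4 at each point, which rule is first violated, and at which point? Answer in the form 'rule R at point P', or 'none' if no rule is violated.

none

Zone of each point (C = within 1σ̂, B = 1σ̂–2σ̂, A = 2σ̂–3σ̂, * = beyond 3σ̂; sign = side of CL): 1:-C, 2:-C, 3:-C, 4:+C, 5:+C, 6:+C, 7:-C, 8:-C, 9:+C, 10:+B
No rule fires across all 10 points.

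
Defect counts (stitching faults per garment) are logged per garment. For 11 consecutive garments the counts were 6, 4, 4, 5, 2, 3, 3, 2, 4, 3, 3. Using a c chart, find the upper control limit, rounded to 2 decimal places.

c̄ = (6 + 4 + 4 + 5 + 2 + 3 + 3 + 2 + 4 + 3 + 3) / 11 = 39 / 11 = 3.5455
UCL = c̄ + 3√c̄ = 3.5455 + 3 × √3.5455 = 3.5455 + 3 × 1.8829 = 9.1943

9.19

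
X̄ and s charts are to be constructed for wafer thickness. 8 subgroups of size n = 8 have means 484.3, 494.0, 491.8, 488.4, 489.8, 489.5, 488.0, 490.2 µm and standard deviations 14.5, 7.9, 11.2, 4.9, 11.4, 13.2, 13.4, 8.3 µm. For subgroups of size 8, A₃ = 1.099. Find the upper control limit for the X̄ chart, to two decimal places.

501.15

X̄̄ = (484.3 + 494.0 + 491.8 + 488.4 + 489.8 + 489.5 + 488.0 + 490.2) / 8 = 489.5000
s̄ = (14.5 + 7.9 + 11.2 + 4.9 + 11.4 + 13.2 + 13.4 + 8.3) / 8 = 10.6000
UCL = X̄̄ + A₃·s̄ = 489.5000 + 1.099 × 10.6000 = 501.1494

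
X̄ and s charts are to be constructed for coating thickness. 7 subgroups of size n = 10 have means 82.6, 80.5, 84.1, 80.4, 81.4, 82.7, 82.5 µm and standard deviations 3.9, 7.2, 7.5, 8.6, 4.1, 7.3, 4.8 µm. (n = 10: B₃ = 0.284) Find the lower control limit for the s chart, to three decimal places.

1.761

s̄ = (3.9 + 7.2 + 7.5 + 8.6 + 4.1 + 7.3 + 4.8) / 7 = 6.2000
LCL_s = B₃·s̄ = 0.284 × 6.2000 = 1.7608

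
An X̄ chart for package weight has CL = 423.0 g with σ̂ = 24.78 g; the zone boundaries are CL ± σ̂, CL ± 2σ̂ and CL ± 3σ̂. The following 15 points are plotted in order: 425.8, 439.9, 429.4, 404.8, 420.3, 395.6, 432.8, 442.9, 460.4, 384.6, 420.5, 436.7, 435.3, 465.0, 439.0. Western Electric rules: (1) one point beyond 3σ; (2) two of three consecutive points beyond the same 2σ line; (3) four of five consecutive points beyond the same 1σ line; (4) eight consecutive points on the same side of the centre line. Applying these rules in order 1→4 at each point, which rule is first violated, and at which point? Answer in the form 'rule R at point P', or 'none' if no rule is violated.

none

Zone of each point (C = within 1σ̂, B = 1σ̂–2σ̂, A = 2σ̂–3σ̂, * = beyond 3σ̂; sign = side of CL): 1:+C, 2:+C, 3:+C, 4:-C, 5:-C, 6:-B, 7:+C, 8:+C, 9:+B, 10:-B, 11:-C, 12:+C, 13:+C, 14:+B, 15:+C
No rule fires across all 15 points.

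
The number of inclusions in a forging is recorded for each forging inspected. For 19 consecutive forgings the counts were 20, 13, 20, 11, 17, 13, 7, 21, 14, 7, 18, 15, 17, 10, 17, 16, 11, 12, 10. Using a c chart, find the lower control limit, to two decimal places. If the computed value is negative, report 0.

2.87

c̄ = (20 + 13 + 20 + 11 + 17 + 13 + 7 + 21 + 14 + 7 + 18 + 15 + 17 + 10 + 17 + 16 + 11 + 12 + 10) / 19 = 269 / 19 = 14.1579
LCL = c̄ − 3√c̄ = 14.1579 − 3 × 3.7627 = 2.8698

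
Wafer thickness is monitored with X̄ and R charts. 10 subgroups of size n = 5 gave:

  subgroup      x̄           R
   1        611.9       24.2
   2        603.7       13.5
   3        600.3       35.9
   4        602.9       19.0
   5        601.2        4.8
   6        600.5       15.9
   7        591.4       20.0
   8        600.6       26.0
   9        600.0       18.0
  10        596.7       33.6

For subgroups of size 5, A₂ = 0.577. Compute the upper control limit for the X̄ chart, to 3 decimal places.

613.089

X̄̄ = (611.9 + 603.7 + 600.3 + 602.9 + 601.2 + 600.5 + 591.4 + 600.6 + 600.0 + 596.7) / 10 = 6009.2000 / 10 = 600.9200
R̄ = (24.2 + 13.5 + 35.9 + 19.0 + 4.8 + 15.9 + 20.0 + 26.0 + 18.0 + 33.6) / 10 = 210.9000 / 10 = 21.0900
UCL = X̄̄ + A₂·R̄ = 600.9200 + 0.577 × 21.0900 = 613.0889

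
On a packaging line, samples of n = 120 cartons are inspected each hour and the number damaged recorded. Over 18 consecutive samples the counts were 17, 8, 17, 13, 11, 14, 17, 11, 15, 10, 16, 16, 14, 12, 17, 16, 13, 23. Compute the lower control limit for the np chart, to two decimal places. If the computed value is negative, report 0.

3.75

p̄ = Σdᵢ / (k·n) = 260 / (18 × 120) = 0.12037
LCL = np̄ − 3·√(np̄(1−p̄)) = 14.4444 − 3 × 3.5645 = 3.7509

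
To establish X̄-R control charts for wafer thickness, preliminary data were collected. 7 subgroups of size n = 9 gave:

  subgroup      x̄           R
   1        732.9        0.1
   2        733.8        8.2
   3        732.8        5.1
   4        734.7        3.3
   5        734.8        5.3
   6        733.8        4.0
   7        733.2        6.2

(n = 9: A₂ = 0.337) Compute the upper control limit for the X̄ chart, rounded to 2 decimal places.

735.26

X̄̄ = (732.9 + 733.8 + 732.8 + 734.7 + 734.8 + 733.8 + 733.2) / 7 = 5136.0000 / 7 = 733.7143
R̄ = (0.1 + 8.2 + 5.1 + 3.3 + 5.3 + 4.0 + 6.2) / 7 = 32.2000 / 7 = 4.6000
UCL = X̄̄ + A₂·R̄ = 733.7143 + 0.337 × 4.6000 = 735.2645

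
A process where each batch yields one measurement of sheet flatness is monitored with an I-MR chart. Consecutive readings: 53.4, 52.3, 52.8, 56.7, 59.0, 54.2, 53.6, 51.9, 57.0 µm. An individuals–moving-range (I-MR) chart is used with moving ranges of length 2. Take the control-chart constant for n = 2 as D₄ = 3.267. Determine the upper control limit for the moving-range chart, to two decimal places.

Moving ranges: 1.1, 0.5, 3.9, 2.3, 4.8, 0.6, 1.7, 5.1; M̄R̄ = 20.0000 / 8 = 2.5000
UCL_MR = D₄·M̄R̄ = 3.267 × 2.5000 = 8.1675

8.17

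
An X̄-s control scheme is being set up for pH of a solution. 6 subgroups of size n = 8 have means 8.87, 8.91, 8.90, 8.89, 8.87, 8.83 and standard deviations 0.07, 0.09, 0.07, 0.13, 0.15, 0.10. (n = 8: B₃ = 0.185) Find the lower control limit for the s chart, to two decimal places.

s̄ = (0.07 + 0.09 + 0.07 + 0.13 + 0.15 + 0.10) / 6 = 0.1017
LCL_s = B₃·s̄ = 0.185 × 0.1017 = 0.0188

0.02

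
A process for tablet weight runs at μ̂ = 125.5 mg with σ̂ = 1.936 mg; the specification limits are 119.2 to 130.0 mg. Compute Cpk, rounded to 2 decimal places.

Cpu = (USL − μ̂) / (3σ̂) = (130.0 − 125.5) / (3 × 1.936) = 0.7748; Cpl = (μ̂ − LSL) / (3σ̂) = (125.5 − 119.2) / (3 × 1.936) = 1.0847; Cpk = min(Cpu, Cpl) = 0.7748

0.77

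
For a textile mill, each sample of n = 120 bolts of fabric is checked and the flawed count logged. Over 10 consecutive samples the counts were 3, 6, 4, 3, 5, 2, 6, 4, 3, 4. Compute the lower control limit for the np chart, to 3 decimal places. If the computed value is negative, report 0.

p̄ = Σdᵢ / (k·n) = 40 / (10 × 120) = 0.03333
LCL = np̄ − 3·√(np̄(1−p̄)) = 4.0000 − 3 × 1.9664 = -1.8992 → 0 (negative, so LCL = 0)

0.000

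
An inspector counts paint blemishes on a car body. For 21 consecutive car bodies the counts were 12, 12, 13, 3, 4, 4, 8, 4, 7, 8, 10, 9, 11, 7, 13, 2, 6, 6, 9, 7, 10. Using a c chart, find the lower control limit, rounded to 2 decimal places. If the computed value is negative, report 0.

0.00

c̄ = (12 + 12 + 13 + 3 + 4 + 4 + 8 + 4 + 7 + 8 + 10 + 9 + 11 + 7 + 13 + 2 + 6 + 6 + 9 + 7 + 10) / 21 = 165 / 21 = 7.8571
LCL = c̄ − 3√c̄ = 7.8571 − 3 × 2.8031 = -0.5520 → 0 (cannot be negative)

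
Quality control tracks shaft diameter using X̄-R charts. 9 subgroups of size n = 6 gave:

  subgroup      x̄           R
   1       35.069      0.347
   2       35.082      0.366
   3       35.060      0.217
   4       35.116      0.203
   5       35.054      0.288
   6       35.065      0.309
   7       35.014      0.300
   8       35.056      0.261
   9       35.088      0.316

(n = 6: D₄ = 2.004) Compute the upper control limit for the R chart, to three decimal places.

R̄ = (0.347 + 0.366 + 0.217 + 0.203 + 0.288 + 0.309 + 0.300 + 0.261 + 0.316) / 9 = 2.6070 / 9 = 0.2897
UCL_R = D₄·R̄ = 2.004 × 0.2897 = 0.5805

0.580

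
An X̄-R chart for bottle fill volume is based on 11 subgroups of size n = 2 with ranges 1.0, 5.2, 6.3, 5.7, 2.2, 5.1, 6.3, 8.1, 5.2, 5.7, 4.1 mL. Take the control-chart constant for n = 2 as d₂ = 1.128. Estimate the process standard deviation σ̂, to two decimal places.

R̄ = (1.0 + 5.2 + 6.3 + 5.7 + 2.2 + 5.1 + 6.3 + 8.1 + 5.2 + 5.7 + 4.1) / 11 = 4.9909
σ̂ = R̄ / d₂ = 4.9909 / 1.128 = 4.4246

4.42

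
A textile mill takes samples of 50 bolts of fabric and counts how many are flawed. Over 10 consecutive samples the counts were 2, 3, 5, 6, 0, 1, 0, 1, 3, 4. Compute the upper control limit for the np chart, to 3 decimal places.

p̄ = Σdᵢ / (k·n) = 25 / (10 × 50) = 0.05000
UCL = np̄ + 3·√(np̄(1−p̄)) = 2.5000 + 3 × √(2.5000×0.95000) = 2.5000 + 3 × 1.5411 = 7.1233

7.123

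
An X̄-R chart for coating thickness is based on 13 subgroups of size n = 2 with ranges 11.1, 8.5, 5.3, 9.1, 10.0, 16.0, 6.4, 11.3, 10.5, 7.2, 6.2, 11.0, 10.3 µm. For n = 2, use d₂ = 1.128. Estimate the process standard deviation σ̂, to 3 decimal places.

8.381

R̄ = (11.1 + 8.5 + 5.3 + 9.1 + 10.0 + 16.0 + 6.4 + 11.3 + 10.5 + 7.2 + 6.2 + 11.0 + 10.3) / 13 = 9.4538
σ̂ = R̄ / d₂ = 9.4538 / 1.128 = 8.3811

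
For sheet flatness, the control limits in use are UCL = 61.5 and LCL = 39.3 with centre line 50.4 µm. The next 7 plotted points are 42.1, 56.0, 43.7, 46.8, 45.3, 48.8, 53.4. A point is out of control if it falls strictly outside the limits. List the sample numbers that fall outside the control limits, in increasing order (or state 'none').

All 7 points lie within [39.3, 61.5].

none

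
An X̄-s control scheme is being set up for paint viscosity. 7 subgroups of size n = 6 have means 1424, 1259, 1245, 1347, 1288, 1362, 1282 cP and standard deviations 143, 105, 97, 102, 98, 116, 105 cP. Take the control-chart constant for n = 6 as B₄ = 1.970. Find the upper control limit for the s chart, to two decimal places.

s̄ = (143 + 105 + 97 + 102 + 98 + 116 + 105) / 7 = 109.4286
UCL_s = B₄·s̄ = 1.970 × 109.4286 = 215.5743

215.57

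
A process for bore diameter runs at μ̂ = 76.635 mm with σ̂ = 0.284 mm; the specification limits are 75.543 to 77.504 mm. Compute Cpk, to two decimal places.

1.02

Cpu = (USL − μ̂) / (3σ̂) = (77.504 − 76.635) / (3 × 0.284) = 1.0200; Cpl = (μ̂ − LSL) / (3σ̂) = (76.635 − 75.543) / (3 × 0.284) = 1.2817; Cpk = min(Cpu, Cpl) = 1.0200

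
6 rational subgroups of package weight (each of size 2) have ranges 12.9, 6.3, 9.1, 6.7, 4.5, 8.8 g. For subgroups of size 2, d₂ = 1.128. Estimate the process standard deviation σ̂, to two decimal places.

7.14

R̄ = (12.9 + 6.3 + 9.1 + 6.7 + 4.5 + 8.8) / 6 = 8.0500
σ̂ = R̄ / d₂ = 8.0500 / 1.128 = 7.1365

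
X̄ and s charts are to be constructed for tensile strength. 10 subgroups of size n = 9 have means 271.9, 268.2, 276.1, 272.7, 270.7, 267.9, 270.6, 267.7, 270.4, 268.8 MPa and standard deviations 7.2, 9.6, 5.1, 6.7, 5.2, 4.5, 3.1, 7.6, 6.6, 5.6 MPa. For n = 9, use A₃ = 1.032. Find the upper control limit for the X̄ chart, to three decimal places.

276.816

X̄̄ = (271.9 + 268.2 + 276.1 + 272.7 + 270.7 + 267.9 + 270.6 + 267.7 + 270.4 + 268.8) / 10 = 270.5000
s̄ = (7.2 + 9.6 + 5.1 + 6.7 + 5.2 + 4.5 + 3.1 + 7.6 + 6.6 + 5.6) / 10 = 6.1200
UCL = X̄̄ + A₃·s̄ = 270.5000 + 1.032 × 6.1200 = 276.8158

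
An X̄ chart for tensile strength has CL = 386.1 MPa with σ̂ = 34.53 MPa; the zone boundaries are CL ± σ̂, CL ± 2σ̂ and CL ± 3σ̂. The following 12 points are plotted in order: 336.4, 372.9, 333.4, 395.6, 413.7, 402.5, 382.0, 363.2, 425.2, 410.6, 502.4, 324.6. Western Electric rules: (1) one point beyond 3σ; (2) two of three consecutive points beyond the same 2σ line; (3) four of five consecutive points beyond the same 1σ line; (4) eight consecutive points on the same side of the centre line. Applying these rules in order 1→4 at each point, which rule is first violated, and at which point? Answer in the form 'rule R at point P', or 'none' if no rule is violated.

Zone of each point (C = within 1σ̂, B = 1σ̂–2σ̂, A = 2σ̂–3σ̂, * = beyond 3σ̂; sign = side of CL): 1:-B, 2:-C, 3:-B, 4:+C, 5:+C, 6:+C, 7:-C, 8:-C, 9:+B, 10:+C, 11:+*, 12:-B
Rule 1 (one point beyond the 3σ limits) is satisfied at point 11.

rule 1 at point 11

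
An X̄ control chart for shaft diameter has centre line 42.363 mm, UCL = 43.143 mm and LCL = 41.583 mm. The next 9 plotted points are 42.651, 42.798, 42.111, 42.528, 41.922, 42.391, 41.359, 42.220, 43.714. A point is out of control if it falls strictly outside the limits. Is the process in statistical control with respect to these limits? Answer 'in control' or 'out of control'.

Compare each point to [41.583, 43.143]: sample 7 = 41.359 < LCL; sample 9 = 43.714 > UCL.

out of control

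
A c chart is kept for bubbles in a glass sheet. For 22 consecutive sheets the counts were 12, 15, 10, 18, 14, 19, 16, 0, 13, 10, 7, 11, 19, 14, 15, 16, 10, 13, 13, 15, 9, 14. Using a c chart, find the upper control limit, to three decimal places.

23.623

c̄ = (12 + 15 + 10 + 18 + 14 + 19 + 16 + 0 + 13 + 10 + 7 + 11 + 19 + 14 + 15 + 16 + 10 + 13 + 13 + 15 + 9 + 14) / 22 = 283 / 22 = 12.8636
UCL = c̄ + 3√c̄ = 12.8636 + 3 × √12.8636 = 12.8636 + 3 × 3.5866 = 23.6234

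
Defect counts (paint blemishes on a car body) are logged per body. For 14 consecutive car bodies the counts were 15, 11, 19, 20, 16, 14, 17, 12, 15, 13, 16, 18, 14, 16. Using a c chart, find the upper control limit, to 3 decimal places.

c̄ = (15 + 11 + 19 + 20 + 16 + 14 + 17 + 12 + 15 + 13 + 16 + 18 + 14 + 16) / 14 = 216 / 14 = 15.4286
UCL = c̄ + 3√c̄ = 15.4286 + 3 × √15.4286 = 15.4286 + 3 × 3.9279 = 27.2123

27.212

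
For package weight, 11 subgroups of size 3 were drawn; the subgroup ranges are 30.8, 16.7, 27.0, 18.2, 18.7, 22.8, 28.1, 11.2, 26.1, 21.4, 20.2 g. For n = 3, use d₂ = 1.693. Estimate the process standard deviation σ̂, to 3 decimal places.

12.952

R̄ = (30.8 + 16.7 + 27.0 + 18.2 + 18.7 + 22.8 + 28.1 + 11.2 + 26.1 + 21.4 + 20.2) / 11 = 21.9273
σ̂ = R̄ / d₂ = 21.9273 / 1.693 = 12.9517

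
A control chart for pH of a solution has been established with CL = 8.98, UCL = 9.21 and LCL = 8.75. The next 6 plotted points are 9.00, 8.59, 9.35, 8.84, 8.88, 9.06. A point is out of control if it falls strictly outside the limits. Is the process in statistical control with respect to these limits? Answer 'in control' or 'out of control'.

Compare each point to [8.75, 9.21]: sample 2 = 8.59 < LCL; sample 3 = 9.35 > UCL.

out of control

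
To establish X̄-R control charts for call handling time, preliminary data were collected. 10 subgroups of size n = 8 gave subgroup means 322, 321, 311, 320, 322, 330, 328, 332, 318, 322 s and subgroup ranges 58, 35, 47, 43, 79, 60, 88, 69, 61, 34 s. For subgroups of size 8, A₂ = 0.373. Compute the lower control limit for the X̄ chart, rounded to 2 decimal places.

301.19

X̄̄ = (322 + 321 + 311 + 320 + 322 + 330 + 328 + 332 + 318 + 322) / 10 = 3226.0000 / 10 = 322.6000
R̄ = (58 + 35 + 47 + 43 + 79 + 60 + 88 + 69 + 61 + 34) / 10 = 574.0000 / 10 = 57.4000
LCL = X̄̄ − A₂·R̄ = 322.6000 − 0.373 × 57.4000 = 301.1898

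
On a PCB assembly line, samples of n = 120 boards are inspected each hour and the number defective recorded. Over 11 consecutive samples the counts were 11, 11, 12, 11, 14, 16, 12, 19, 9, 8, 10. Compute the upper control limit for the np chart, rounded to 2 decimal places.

21.98

p̄ = Σdᵢ / (k·n) = 133 / (11 × 120) = 0.10076
UCL = np̄ + 3·√(np̄(1−p̄)) = 12.0909 + 3 × √(12.0909×0.89924) = 12.0909 + 3 × 3.2974 = 21.9830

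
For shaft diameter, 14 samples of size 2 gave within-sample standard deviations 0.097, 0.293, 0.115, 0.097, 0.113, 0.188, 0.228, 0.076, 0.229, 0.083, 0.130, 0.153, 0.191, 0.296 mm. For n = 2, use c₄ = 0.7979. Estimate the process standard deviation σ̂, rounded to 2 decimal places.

0.20

s̄ = (0.097 + 0.293 + 0.115 + 0.097 + 0.113 + 0.188 + 0.228 + 0.076 + 0.229 + 0.083 + 0.130 + 0.153 + 0.191 + 0.296) / 14 = 0.1635
σ̂ = s̄ / c₄ = 0.1635 / 0.7979 = 0.2049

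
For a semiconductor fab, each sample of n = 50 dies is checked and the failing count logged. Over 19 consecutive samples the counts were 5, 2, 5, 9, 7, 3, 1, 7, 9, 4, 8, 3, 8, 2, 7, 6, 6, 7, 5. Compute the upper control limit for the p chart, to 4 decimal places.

0.2419

p̄ = Σdᵢ / (k·n) = 104 / (19 × 50) = 0.10947
UCL = p̄ + 3·√(p̄(1−p̄)/n) = 0.10947 + 3 × √(0.10947×0.89053/50) = 0.10947 + 3 × 0.04416 = 0.24194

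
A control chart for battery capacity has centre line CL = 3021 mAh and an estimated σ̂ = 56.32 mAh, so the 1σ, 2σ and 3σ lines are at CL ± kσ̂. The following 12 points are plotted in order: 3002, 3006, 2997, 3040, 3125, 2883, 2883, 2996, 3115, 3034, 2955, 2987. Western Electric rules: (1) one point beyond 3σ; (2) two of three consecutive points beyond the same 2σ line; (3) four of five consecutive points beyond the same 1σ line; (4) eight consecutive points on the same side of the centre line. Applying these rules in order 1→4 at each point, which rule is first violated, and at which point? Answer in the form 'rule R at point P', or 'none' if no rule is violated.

Zone of each point (C = within 1σ̂, B = 1σ̂–2σ̂, A = 2σ̂–3σ̂, * = beyond 3σ̂; sign = side of CL): 1:-C, 2:-C, 3:-C, 4:+C, 5:+B, 6:-A, 7:-A, 8:-C, 9:+B, 10:+C, 11:-B, 12:-C
Rule 2 (two of three consecutive points beyond the same 2σ limit) is satisfied at point 7.

rule 2 at point 7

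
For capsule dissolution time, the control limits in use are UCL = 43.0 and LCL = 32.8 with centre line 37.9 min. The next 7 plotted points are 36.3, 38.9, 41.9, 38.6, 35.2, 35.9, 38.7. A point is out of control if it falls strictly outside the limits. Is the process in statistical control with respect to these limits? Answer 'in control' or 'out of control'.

in control

All 7 points lie within [32.8, 43.0].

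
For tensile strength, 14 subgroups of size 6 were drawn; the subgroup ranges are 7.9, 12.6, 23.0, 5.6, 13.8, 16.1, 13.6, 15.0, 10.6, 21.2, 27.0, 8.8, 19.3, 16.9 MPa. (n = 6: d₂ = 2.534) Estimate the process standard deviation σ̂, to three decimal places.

R̄ = (7.9 + 12.6 + 23.0 + 5.6 + 13.8 + 16.1 + 13.6 + 15.0 + 10.6 + 21.2 + 27.0 + 8.8 + 19.3 + 16.9) / 14 = 15.1000
σ̂ = R̄ / d₂ = 15.1000 / 2.534 = 5.9590

5.959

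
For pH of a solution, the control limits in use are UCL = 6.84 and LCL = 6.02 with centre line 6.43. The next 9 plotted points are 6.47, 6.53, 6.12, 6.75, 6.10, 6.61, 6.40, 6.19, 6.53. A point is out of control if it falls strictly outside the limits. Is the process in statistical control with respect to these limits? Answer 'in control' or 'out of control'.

All 9 points lie within [6.02, 6.84].

in control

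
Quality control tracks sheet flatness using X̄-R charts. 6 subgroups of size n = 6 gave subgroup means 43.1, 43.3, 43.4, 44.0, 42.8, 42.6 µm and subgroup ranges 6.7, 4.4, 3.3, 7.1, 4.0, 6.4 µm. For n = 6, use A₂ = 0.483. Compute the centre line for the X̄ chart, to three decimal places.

X̄̄ = (43.1 + 43.3 + 43.4 + 44.0 + 42.8 + 42.6) / 6 = 259.2000 / 6 = 43.2000
CL = X̄̄ = 43.2000

43.200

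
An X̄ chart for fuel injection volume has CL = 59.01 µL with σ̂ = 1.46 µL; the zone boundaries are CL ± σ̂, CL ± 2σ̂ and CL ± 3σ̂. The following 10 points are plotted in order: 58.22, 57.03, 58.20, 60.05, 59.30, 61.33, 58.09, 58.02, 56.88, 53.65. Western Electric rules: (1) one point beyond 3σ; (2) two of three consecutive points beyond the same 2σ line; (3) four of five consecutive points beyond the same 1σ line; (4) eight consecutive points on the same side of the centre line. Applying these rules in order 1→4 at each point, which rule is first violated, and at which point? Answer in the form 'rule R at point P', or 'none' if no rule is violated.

rule 1 at point 10

Zone of each point (C = within 1σ̂, B = 1σ̂–2σ̂, A = 2σ̂–3σ̂, * = beyond 3σ̂; sign = side of CL): 1:-C, 2:-B, 3:-C, 4:+C, 5:+C, 6:+B, 7:-C, 8:-C, 9:-B, 10:-*
Rule 1 (one point beyond the 3σ limits) is satisfied at point 10.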